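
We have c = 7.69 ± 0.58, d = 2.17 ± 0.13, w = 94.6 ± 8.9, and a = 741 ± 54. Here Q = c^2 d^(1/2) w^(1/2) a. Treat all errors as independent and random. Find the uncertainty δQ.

1.11e+05

Each factor contributes (exponent × relative error)² to (δQ/Q)²:
  (2·δc/c)² = (2×0.0754)² = 0.0228;  (½·δd/d)² = (0.5×0.0599)² = 0.000897;  (½·δw/w)² = (0.5×0.0941)² = 0.00221;  (1·δa/a)² = (1×0.0729)² = 0.00531
δQ/Q = √(0.0312) = 0.177
Q = 6.28e+05, so δQ = 0.177 × 6.28e+05 = 1.11e+05.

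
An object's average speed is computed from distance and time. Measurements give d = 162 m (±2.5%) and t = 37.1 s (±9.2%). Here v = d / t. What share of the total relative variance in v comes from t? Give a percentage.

(δv/v)² = (1·δd/d)² + (-1·δt/t)²
  d term: (1×0.0250)² = 0.000625
  t term: (-1×0.0920)² = 0.00846
Total = 0.00909. Share from t = 0.00846/0.00909 = 0.931.

93.1%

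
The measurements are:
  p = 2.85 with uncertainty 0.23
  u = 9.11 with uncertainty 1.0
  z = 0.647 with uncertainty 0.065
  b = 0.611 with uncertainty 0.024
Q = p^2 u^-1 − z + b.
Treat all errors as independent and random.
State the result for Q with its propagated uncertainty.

Let w = p^2·u^-1 = 0.892. δw/w = √((2·δp/p)² + (-1·δu/u)²) = √(0.0261 + 0.0120) = 0.195, so δw = 0.174.
Q = w − z + b: δQ = √(δw² + δz² + δb²) = √(0.0303 + 0.00423 + 0.000576) = 0.187
Q = 0.856.

0.856 ± 0.187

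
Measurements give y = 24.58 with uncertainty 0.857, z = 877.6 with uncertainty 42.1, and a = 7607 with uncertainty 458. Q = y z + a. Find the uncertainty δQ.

1360

Let p = y·z = 21570. δp/p = √((1·δy/y)² + (1·δz/z)²) = √(0.00122 + 0.00230) = 0.0593, so δp = 1280.
Q = p + a: δQ = √(δp² + δa²) = √(1.64e+06 + 2.1e+05) = 1360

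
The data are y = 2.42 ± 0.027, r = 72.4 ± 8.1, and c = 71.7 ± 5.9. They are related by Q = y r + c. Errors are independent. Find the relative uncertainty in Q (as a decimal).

Let p = y·r = 175. δp/p = √((1·δy/y)² + (1·δr/r)²) = √(0.000124 + 0.0125) = 0.112, so δp = 19.7.
Q = p + c: δQ = √(δp² + δc²) = √(388 + 34.8) = 20.6
Q = 247, so δQ/Q = 20.6/247 = 0.0833.

0.0833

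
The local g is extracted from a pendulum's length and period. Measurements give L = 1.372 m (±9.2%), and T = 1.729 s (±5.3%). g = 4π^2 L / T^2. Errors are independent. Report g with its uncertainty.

18.12 ± 2.54 m/s^2

For a monomial g ∝ L, T^-2, fractional errors add in quadrature:
  (1·δL/L)² = (1×0.0920)² = 0.00846;  (-2·δT/T)² = (-2×0.0530)² = 0.0112
δg/g = √(0.0197) = 0.140
g = 18.12 m/s^2, so δg = 0.140 × 18.12 = 2.54 m/s^2.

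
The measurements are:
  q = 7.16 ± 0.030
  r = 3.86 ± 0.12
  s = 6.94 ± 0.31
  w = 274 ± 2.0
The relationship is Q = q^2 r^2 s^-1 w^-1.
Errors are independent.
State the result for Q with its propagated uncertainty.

Q is a product of powers, so relative uncertainties combine in quadrature:
  (2·δq/q)² = (2×0.00419)² = 7.02e-05;  (2·δr/r)² = (2×0.0311)² = 0.00387;  (-1·δs/s)² = (-1×0.0447)² = 0.00200;  (-1·δw/w)² = (-1×0.00730)² = 5.33e-05
δQ/Q = √(0.00598) = 0.0774
Q = 0.402, so δQ = 0.0774 × 0.402 = 0.0311.

0.402 ± 0.0311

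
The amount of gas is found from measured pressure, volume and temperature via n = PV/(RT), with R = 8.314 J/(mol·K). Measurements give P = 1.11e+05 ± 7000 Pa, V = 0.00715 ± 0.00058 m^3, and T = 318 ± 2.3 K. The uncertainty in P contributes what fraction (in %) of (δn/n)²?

(δn/n)² = (1·δP/P)² + (1·δV/V)² + (-1·δT/T)²
  P term: (1×0.0631)² = 0.00398
  V term: (1×0.0811)² = 0.00658
  T term: (-1×0.00723)² = 5.23e-05
Total = 0.0106. Share from P = 0.00398/0.0106 = 0.375.

37.5%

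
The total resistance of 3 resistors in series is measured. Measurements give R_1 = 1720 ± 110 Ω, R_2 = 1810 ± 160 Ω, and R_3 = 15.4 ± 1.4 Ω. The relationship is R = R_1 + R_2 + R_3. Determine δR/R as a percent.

R is a linear combination, so absolute uncertainties add in quadrature:
  (δR_1)² = 12100;  (δR_2)² = 25600;  (δR_3)² = 1.96
δR = √(37700) = 194 Ω
R = 3550 Ω, so δR/R = 194/3550 = 0.0548.

5.48%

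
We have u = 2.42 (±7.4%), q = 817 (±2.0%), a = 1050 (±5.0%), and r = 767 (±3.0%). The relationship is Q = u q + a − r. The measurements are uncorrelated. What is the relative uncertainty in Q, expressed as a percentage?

Let p = u·q = 1980. δp/p = √((1·δu/u)² + (1·δq/q)²) = √(0.00548 + 0.000400) = 0.0767, so δp = 152.
Q = p + a − r: δQ = √(δp² + δa² + δr²) = √(23000 + 2760 + 529) = 162
Q = 2260, so δQ/Q = 162/2260 = 0.0717.

7.17%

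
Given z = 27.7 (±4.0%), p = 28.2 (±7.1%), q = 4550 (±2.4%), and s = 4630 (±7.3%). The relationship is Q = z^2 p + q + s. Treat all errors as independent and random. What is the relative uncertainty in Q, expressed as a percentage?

Let w = z^2·p = 21600. δw/w = √((2·δz/z)² + (1·δp/p)²) = √(0.00640 + 0.00504) = 0.107, so δw = 2310.
Q = w + q + s: δQ = √(δw² + δq² + δs²) = √(5.36e+06 + 11900 + 1.14e+05) = 2340
Q = 30800, so δQ/Q = 2340/30800 = 0.0760.

7.60%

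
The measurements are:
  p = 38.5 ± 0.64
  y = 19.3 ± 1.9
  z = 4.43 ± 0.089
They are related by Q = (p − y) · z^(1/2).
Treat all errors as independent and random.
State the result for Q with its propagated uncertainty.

Let u = p − y = 19.2. δu = √(δp² + δy²) = √(0.410 + 3.61) = 2.00, so δu/u = 0.104.
Q is then a monomial in u, z:
δQ/Q = √((δu/u)² + (½·δz/z)²) = √(0.0109 + 0.000101) = 0.105
Q = 40.4, so δQ = 0.105 × 40.4 = 4.24.

40.4 ± 4.24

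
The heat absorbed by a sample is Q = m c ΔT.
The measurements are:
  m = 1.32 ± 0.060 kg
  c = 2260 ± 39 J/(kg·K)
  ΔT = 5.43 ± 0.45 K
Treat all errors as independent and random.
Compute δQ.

Q is a product of powers, so relative uncertainties combine in quadrature:
  (1·δm/m)² = (1×0.0455)² = 0.00207;  (1·δc/c)² = (1×0.0173)² = 0.000298;  (1·δΔT/ΔT)² = (1×0.0829)² = 0.00687
δQ/Q = √(0.00923) = 0.0961
Q = 16200 J, so δQ = 0.0961 × 16200 = 1560 J.

1560 J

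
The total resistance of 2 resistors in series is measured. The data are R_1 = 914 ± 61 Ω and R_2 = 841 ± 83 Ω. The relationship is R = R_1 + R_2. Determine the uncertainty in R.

Each term contributes (cᵢ δxᵢ)² to (δR)²:
  (δR_1)² = 3720;  (δR_2)² = 6890
δR = √(10600) = 103 Ω

103 Ω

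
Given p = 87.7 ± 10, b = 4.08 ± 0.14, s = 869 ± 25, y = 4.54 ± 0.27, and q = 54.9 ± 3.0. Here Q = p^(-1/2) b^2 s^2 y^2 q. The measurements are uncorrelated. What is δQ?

For a monomial Q ∝ p^(-1/2), b^2, s^2, y^2, q, fractional errors add in quadrature:
  (−½·δp/p)² = (-0.5×0.114)² = 0.00325;  (2·δb/b)² = (2×0.0343)² = 0.00471;  (2·δs/s)² = (2×0.0288)² = 0.00331;  (2·δy/y)² = (2×0.0595)² = 0.0141;  (1·δq/q)² = (1×0.0546)² = 0.00299
δQ/Q = √(0.0284) = 0.169
Q = 1.52e+09, so δQ = 0.169 × 1.52e+09 = 2.56e+08.

2.56e+08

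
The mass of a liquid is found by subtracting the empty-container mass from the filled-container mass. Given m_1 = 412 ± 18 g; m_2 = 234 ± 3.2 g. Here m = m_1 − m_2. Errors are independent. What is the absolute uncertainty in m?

m is a linear combination, so absolute uncertainties add in quadrature:
  (δm_1)² = 324;  (δm_2)² = 10.2
δm = √(334) = 18.3 g

18.3 g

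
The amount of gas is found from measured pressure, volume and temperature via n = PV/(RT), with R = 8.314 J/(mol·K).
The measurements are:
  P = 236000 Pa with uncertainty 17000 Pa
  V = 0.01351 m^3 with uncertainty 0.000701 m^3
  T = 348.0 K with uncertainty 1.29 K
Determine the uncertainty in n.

0.0979 mol

Relative error in a monomial: (δn/n)² = Σ (nᵢ · δxᵢ/xᵢ)².
  (1·δP/P)² = (1×0.0720)² = 0.00519;  (1·δV/V)² = (1×0.0519)² = 0.00269;  (-1·δT/T)² = (-1×0.00371)² = 1.37e-05
δn/n = √(0.00789) = 0.0889
n = 1.102 mol, so δn = 0.0889 × 1.102 = 0.0979 mol.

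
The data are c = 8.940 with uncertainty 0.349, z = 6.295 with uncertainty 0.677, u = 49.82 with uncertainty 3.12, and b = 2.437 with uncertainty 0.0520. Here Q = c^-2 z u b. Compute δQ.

Each factor contributes (exponent × relative error)² to (δQ/Q)²:
  (-2·δc/c)² = (-2×0.0390)² = 0.00610;  (1·δz/z)² = (1×0.108)² = 0.0116;  (1·δu/u)² = (1×0.0626)² = 0.00392;  (1·δb/b)² = (1×0.0213)² = 0.000455
δQ/Q = √(0.0220) = 0.148
Q = 9.563, so δQ = 0.148 × 9.563 = 1.42.

1.42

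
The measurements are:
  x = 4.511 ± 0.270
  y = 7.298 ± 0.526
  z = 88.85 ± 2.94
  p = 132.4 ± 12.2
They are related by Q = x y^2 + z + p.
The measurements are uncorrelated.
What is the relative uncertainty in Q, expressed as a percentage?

8.57%

Let w = x·y^2 = 240.3. δw/w = √((1·δx/x)² + (2·δy/y)²) = √(0.00358 + 0.0208) = 0.156, so δw = 37.5.
Q = w + z + p: δQ = √(δw² + δz² + δp²) = √(1410 + 8.64 + 149) = 39.5
Q = 461.5, so δQ/Q = 39.5/461.5 = 0.0857.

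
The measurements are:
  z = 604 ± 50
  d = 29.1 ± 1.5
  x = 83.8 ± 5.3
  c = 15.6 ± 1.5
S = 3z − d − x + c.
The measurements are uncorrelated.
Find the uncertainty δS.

For a sum/difference, combine absolute errors in quadrature:
  (3·δz)² = 22500;  (δd)² = 2.25;  (δx)² = 28.1;  (δc)² = 2.25
δS = √(22500) = 150

150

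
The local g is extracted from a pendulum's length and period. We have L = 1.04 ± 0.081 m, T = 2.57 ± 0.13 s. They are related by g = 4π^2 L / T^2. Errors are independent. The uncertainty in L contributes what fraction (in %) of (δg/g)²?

37.2%

(δg/g)² = (1·δL/L)² + (-2·δT/T)²
  L term: (1×0.0779)² = 0.00607
  T term: (-2×0.0506)² = 0.0102
Total = 0.0163. Share from L = 0.00607/0.0163 = 0.372.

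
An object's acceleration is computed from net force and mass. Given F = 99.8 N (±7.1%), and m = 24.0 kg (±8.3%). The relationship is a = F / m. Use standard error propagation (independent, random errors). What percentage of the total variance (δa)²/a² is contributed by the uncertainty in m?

57.7%

(δa/a)² = (1·δF/F)² + (-1·δm/m)²
  F term: (1×0.0710)² = 0.00504
  m term: (-1×0.0830)² = 0.00689
Total = 0.0119. Share from m = 0.00689/0.0119 = 0.577.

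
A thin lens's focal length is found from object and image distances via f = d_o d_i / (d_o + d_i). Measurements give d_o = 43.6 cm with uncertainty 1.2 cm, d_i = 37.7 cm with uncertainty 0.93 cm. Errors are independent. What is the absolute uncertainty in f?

∂f/∂d_o = (d_i/(d_o+d_i))² = 0.215;  ∂f/∂d_i = (d_o/(d_o+d_i))² = 0.288
δf = √((∂f/∂d_o · δd_o)² + (∂f/∂d_i · δd_i)²) = √(0.0666 + 0.0715) = 0.372 cm

0.372 cm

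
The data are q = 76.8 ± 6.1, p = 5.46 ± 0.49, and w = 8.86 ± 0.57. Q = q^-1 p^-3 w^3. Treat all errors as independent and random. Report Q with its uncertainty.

Since Q is a product/quotient, work with relative uncertainties:
  (-1·δq/q)² = (-1×0.0794)² = 0.00631;  (-3·δp/p)² = (-3×0.0897)² = 0.0725;  (3·δw/w)² = (3×0.0643)² = 0.0372
δQ/Q = √(0.116) = 0.341
Q = 0.0556, so δQ = 0.341 × 0.0556 = 0.0190.

0.0556 ± 0.0190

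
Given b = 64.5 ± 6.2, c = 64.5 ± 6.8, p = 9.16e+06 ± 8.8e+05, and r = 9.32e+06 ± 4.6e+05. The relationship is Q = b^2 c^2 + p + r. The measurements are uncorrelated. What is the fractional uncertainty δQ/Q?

0.141

Let w = b^2·c^2 = 1.73e+07. δw/w = √((2·δb/b)² + (2·δc/c)²) = √(0.0370 + 0.0445) = 0.285, so δw = 4.94e+06.
Q = w + p + r: δQ = √(δw² + δp² + δr²) = √(2.44e+13 + 7.74e+11 + 2.12e+11) = 5.04e+06
Q = 3.58e+07, so δQ/Q = 5.04e+06/3.58e+07 = 0.141.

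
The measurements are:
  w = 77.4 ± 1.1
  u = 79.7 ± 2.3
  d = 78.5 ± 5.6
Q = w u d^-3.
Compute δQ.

Q is a product of powers, so relative uncertainties combine in quadrature:
  (1·δw/w)² = (1×0.0142)² = 0.000202;  (1·δu/u)² = (1×0.0289)² = 0.000833;  (-3·δd/d)² = (-3×0.0713)² = 0.0458
δQ/Q = √(0.0468) = 0.216
Q = 0.0128, so δQ = 0.216 × 0.0128 = 0.00276.

0.00276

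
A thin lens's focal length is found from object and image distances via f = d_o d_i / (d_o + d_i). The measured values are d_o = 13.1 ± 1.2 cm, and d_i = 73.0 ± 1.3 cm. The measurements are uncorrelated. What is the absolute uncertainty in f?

0.863 cm

∂f/∂d_o = (d_i/(d_o+d_i))² = 0.719;  ∂f/∂d_i = (d_o/(d_o+d_i))² = 0.0231
δf = √((∂f/∂d_o · δd_o)² + (∂f/∂d_i · δd_i)²) = √(0.744 + 0.000906) = 0.863 cm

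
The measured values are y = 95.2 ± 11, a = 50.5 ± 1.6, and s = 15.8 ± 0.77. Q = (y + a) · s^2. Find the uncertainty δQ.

Let u = y + a = 146. δu = √(δy² + δa²) = √(121 + 2.56) = 11.1, so δu/u = 0.0763.
Q is then a monomial in u, s:
δQ/Q = √((δu/u)² + (2·δs/s)²) = √(0.00582 + 0.00950) = 0.124
Q = 36400, so δQ = 0.124 × 36400 = 4500.

4500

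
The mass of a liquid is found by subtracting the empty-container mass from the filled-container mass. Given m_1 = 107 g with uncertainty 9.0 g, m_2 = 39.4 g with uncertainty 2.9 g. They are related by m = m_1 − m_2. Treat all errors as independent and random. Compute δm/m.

0.140

For a sum/difference, combine absolute errors in quadrature:
  (δm_1)² = 81.0;  (δm_2)² = 8.41
δm = √(89.4) = 9.46 g
m = 67.6 g, so δm/m = 9.46/67.6 = 0.140.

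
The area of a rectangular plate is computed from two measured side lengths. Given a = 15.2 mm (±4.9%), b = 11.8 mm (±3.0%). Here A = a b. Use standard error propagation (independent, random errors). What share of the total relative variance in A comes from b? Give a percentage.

27.3%

(δA/A)² = (1·δa/a)² + (1·δb/b)²
  a term: (1×0.0490)² = 0.00240
  b term: (1×0.0300)² = 0.000900
Total = 0.00330. Share from b = 0.000900/0.00330 = 0.273.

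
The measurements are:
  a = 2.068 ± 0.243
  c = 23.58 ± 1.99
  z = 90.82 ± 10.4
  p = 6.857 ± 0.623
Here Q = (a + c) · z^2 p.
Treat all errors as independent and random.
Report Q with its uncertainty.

(1.451 ± 0.375) × 10^6

Let u = a + c = 25.65. δu = √(δa² + δc²) = √(0.0590 + 3.96) = 2.00, so δu/u = 0.0782.
Q is then a monomial in u, z, p:
δQ/Q = √((δu/u)² + (2·δz/z)² + (1·δp/p)²) = √(0.00611 + 0.0525 + 0.00825) = 0.258
Q = 1.451e+06, so δQ = 0.258 × 1.451e+06 = 3.75e+05.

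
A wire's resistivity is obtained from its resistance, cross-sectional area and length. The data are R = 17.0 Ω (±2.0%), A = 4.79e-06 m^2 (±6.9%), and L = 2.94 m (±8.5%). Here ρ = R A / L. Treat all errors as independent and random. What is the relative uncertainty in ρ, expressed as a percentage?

Since ρ is a product/quotient, work with relative uncertainties:
  (1·δR/R)² = (1×0.0200)² = 0.000400;  (1·δA/A)² = (1×0.0690)² = 0.00476;  (-1·δL/L)² = (-1×0.0850)² = 0.00723
δρ/ρ = √(0.0124) = 0.111

11.1%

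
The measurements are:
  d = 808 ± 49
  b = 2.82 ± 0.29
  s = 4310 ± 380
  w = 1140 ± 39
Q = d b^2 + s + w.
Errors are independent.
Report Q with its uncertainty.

11900 ± 1430

Let p = d·b^2 = 6430. δp/p = √((1·δd/d)² + (2·δb/b)²) = √(0.00368 + 0.0423) = 0.214, so δp = 1380.
Q = p + s + w: δQ = √(δp² + δs² + δw²) = √(1.9e+06 + 1.44e+05 + 1520) = 1430
Q = 11900.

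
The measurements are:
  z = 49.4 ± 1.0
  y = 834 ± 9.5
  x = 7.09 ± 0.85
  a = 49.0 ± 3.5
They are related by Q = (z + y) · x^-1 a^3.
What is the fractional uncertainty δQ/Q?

0.246

Let u = z + y = 883. δu = √(δz² + δy²) = √(1.00 + 90.2) = 9.55, so δu/u = 0.0108.
Q is then a monomial in u, x, a:
δQ/Q = √((δu/u)² + (-1·δx/x)² + (3·δa/a)²) = √(0.000117 + 0.0144 + 0.0459) = 0.246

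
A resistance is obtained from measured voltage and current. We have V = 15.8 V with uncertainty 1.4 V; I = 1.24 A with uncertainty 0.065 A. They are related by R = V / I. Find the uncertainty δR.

Each factor contributes (exponent × relative error)² to (δR/R)²:
  (1·δV/V)² = (1×0.0886)² = 0.00785;  (-1·δI/I)² = (-1×0.0524)² = 0.00275
δR/R = √(0.0106) = 0.103
R = 12.7 Ω, so δR = 0.103 × 12.7 = 1.31 Ω.

1.31 Ω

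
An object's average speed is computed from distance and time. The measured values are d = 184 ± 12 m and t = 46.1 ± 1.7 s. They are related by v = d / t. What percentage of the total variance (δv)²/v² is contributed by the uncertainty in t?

(δv/v)² = (1·δd/d)² + (-1·δt/t)²
  d term: (1×0.0652)² = 0.00425
  t term: (-1×0.0369)² = 0.00136
Total = 0.00561. Share from t = 0.00136/0.00561 = 0.242.

24.2%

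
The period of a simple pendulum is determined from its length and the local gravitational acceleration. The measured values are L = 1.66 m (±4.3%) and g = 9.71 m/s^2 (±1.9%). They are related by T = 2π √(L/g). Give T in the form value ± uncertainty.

2.60 ± 0.0611 s

Each factor contributes (exponent × relative error)² to (δT/T)²:
  (½·δL/L)² = (0.5×0.0430)² = 0.000462;  (−½·δg/g)² = (-0.5×0.0190)² = 9.02e-05
δT/T = √(0.000552) = 0.0235
T = 2.60 s, so δT = 0.0235 × 2.60 = 0.0611 s.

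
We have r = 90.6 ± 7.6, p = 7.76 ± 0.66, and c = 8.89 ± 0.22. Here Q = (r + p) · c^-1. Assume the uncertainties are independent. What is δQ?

0.901

Let u = r + p = 98.4. δu = √(δr² + δp²) = √(57.8 + 0.436) = 7.63, so δu/u = 0.0776.
Q is then a monomial in u, c:
δQ/Q = √((δu/u)² + (-1·δc/c)²) = √(0.00602 + 0.000612) = 0.0814
Q = 11.1, so δQ = 0.0814 × 11.1 = 0.901.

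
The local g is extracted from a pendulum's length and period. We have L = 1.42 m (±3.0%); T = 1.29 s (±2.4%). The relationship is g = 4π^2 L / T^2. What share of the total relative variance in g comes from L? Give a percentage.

(δg/g)² = (1·δL/L)² + (-2·δT/T)²
  L term: (1×0.0300)² = 0.000900
  T term: (-2×0.0240)² = 0.00230
Total = 0.00320. Share from L = 0.000900/0.00320 = 0.281.

28.1%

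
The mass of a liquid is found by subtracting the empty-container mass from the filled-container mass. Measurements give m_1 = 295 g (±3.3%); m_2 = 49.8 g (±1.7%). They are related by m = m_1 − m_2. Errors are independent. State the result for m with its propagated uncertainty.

245 ± 9.77 g

Sums and differences: (δm)² = Σ (cᵢ δxᵢ)².
  (δm_1)² = 94.8;  (δm_2)² = 0.717
δm = √(95.5) = 9.77 g
m = 245 g.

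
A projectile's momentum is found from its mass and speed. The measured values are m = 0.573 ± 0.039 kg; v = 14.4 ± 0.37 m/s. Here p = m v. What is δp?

0.600 kg·m/s

Each factor contributes (exponent × relative error)² to (δp/p)²:
  (1·δm/m)² = (1×0.0681)² = 0.00463;  (1·δv/v)² = (1×0.0257)² = 0.000660
δp/p = √(0.00529) = 0.0728
p = 8.25 kg·m/s, so δp = 0.0728 × 8.25 = 0.600 kg·m/s.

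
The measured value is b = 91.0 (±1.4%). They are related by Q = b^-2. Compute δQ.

3.38e-06

Since Q is a product/quotient, work with relative uncertainties:
  (-2·δb/b)² = (-2×0.0140)² = 0.000784
δQ/Q = √(0.000784) = 0.0280
Q = 0.000121, so δQ = 0.0280 × 0.000121 = 3.38e-06.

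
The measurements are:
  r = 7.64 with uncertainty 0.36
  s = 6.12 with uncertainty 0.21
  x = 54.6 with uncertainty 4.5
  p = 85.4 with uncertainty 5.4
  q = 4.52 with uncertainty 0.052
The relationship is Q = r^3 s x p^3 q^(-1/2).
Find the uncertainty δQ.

1.1e+10

Q is a product of powers, so relative uncertainties combine in quadrature:
  (3·δr/r)² = (3×0.0471)² = 0.0200;  (1·δs/s)² = (1×0.0343)² = 0.00118;  (1·δx/x)² = (1×0.0824)² = 0.00679;  (3·δp/p)² = (3×0.0632)² = 0.0360;  (−½·δq/q)² = (-0.5×0.0115)² = 3.31e-05
δQ/Q = √(0.0640) = 0.253
Q = 4.37e+10, so δQ = 0.253 × 4.37e+10 = 1.1e+10.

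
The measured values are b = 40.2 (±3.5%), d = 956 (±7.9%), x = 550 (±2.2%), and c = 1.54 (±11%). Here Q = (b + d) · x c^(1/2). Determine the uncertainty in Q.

65400

Let u = b + d = 996. δu = √(δb² + δd²) = √(1.98 + 5700) = 75.5, so δu/u = 0.0758.
Q is then a monomial in u, x, c:
δQ/Q = √((δu/u)² + (1·δx/x)² + (½·δc/c)²) = √(0.00575 + 0.000484 + 0.00302) = 0.0962
Q = 6.8e+05, so δQ = 0.0962 × 6.8e+05 = 65400.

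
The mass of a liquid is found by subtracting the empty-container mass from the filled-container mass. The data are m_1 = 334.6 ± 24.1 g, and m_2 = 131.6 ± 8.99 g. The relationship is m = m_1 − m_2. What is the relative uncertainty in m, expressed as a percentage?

For a sum/difference, combine absolute errors in quadrature:
  (δm_1)² = 581;  (δm_2)² = 80.8
δm = √(662) = 25.7 g
m = 203.0 g, so δm/m = 25.7/203.0 = 0.127.

12.7%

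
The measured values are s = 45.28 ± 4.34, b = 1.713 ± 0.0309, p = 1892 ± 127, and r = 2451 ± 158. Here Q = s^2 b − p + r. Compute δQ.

706

Let w = s^2·b = 3512. δw/w = √((2·δs/s)² + (1·δb/b)²) = √(0.0367 + 0.000325) = 0.193, so δw = 676.
Q = w − p + r: δQ = √(δw² + δp² + δr²) = √(4.57e+05 + 16100 + 25000) = 706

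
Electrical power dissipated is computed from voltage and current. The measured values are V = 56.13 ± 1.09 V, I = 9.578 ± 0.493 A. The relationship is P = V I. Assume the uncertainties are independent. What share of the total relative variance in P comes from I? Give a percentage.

87.5%

(δP/P)² = (1·δV/V)² + (1·δI/I)²
  V term: (1×0.0194)² = 0.000377
  I term: (1×0.0515)² = 0.00265
Total = 0.00303. Share from I = 0.00265/0.00303 = 0.875.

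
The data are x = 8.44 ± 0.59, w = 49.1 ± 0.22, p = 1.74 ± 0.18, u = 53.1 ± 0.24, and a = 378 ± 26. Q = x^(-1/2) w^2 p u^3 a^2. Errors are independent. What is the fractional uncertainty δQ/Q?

For a monomial Q ∝ x^(-1/2), w^2, p, u^3, a^2, fractional errors add in quadrature:
  (−½·δx/x)² = (-0.5×0.0699)² = 0.00122;  (2·δw/w)² = (2×0.00448)² = 8.03e-05;  (1·δp/p)² = (1×0.103)² = 0.0107;  (3·δu/u)² = (3×0.00452)² = 0.000184;  (2·δa/a)² = (2×0.0688)² = 0.0189
δQ/Q = √(0.0311) = 0.176

0.176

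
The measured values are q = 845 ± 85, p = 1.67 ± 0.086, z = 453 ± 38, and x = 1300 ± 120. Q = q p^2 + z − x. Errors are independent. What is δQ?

Let w = q·p^2 = 2360. δw/w = √((1·δq/q)² + (2·δp/p)²) = √(0.0101 + 0.0106) = 0.144, so δw = 339.
Q = w + z − x: δQ = √(δw² + δz² + δx²) = √(1.15e+05 + 1440 + 14400) = 362

362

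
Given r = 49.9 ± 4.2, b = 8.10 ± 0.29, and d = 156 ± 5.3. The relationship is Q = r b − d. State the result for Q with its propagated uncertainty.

248 ± 37.3

Let p = r·b = 404. δp/p = √((1·δr/r)² + (1·δb/b)²) = √(0.00708 + 0.00128) = 0.0915, so δp = 37.0.
Q = p − d: δQ = √(δp² + δd²) = √(1370 + 28.1) = 37.3
Q = 248.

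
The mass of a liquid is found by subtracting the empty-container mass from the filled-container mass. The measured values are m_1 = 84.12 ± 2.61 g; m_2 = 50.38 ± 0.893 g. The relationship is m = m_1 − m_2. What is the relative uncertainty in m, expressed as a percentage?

8.18%

m is a linear combination, so absolute uncertainties add in quadrature:
  (δm_1)² = 6.81;  (δm_2)² = 0.797
δm = √(7.61) = 2.76 g
m = 33.74 g, so δm/m = 2.76/33.74 = 0.0818.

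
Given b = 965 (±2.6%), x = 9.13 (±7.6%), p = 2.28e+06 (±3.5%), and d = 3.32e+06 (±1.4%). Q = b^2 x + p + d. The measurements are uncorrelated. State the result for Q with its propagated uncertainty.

Let w = b^2·x = 8.5e+06. δw/w = √((2·δb/b)² + (1·δx/x)²) = √(0.00270 + 0.00578) = 0.0921, so δw = 7.83e+05.
Q = w + p + d: δQ = √(δw² + δp² + δd²) = √(6.13e+11 + 6.37e+09 + 2.16e+09) = 7.88e+05
Q = 1.41e+07.

(1.41 ± 0.0788) × 10^7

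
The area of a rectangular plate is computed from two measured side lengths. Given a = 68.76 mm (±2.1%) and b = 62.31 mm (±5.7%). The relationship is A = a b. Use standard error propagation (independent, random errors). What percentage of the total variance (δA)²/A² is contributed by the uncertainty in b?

88.0%

(δA/A)² = (1·δa/a)² + (1·δb/b)²
  a term: (1×0.0210)² = 0.000441
  b term: (1×0.0570)² = 0.00325
Total = 0.00369. Share from b = 0.00325/0.00369 = 0.880.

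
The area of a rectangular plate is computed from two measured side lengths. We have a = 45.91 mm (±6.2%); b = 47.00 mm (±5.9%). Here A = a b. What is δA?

185 mm^2

Products/powers → add relative errors in quadrature, weighted by exponent:
  (1·δa/a)² = (1×0.0620)² = 0.00384;  (1·δb/b)² = (1×0.0590)² = 0.00348
δA/A = √(0.00732) = 0.0856
A = 2158 mm^2, so δA = 0.0856 × 2158 = 185 mm^2.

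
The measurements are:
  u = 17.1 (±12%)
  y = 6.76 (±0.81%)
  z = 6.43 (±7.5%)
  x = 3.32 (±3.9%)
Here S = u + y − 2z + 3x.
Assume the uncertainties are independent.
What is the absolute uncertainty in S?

S is a linear combination, so absolute uncertainties add in quadrature:
  (δu)² = 4.21;  (δy)² = 0.00300;  (2·δz)² = 0.930;  (3·δx)² = 0.151
δS = √(5.29) = 2.30

2.30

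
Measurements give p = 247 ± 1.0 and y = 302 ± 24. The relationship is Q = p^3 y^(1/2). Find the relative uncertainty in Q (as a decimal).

Since Q is a product/quotient, work with relative uncertainties:
  (3·δp/p)² = (3×0.00405)² = 0.000148;  (½·δy/y)² = (0.5×0.0795)² = 0.00158
δQ/Q = √(0.00173) = 0.0415

0.0415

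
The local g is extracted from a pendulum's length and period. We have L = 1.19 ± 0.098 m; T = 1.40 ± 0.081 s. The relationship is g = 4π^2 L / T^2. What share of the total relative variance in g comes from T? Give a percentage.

66.4%

(δg/g)² = (1·δL/L)² + (-2·δT/T)²
  L term: (1×0.0824)² = 0.00678
  T term: (-2×0.0579)² = 0.0134
Total = 0.0202. Share from T = 0.0134/0.0202 = 0.664.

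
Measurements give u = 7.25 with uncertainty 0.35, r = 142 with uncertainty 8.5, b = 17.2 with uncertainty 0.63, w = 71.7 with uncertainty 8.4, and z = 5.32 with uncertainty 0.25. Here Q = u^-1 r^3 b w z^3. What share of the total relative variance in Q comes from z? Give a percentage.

28.6%

(δQ/Q)² = (-1·δu/u)² + (3·δr/r)² + (1·δb/b)² + (1·δw/w)² + (3·δz/z)²
  u term: (-1×0.0483)² = 0.00233
  r term: (3×0.0599)² = 0.0322
  b term: (1×0.0366)² = 0.00134
  w term: (1×0.117)² = 0.0137
  z term: (3×0.0470)² = 0.0199
Total = 0.0695. Share from z = 0.0199/0.0695 = 0.286.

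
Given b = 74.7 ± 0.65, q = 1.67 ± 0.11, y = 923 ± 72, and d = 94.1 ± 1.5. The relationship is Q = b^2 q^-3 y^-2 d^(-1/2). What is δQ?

For a monomial Q ∝ b^2, q^-3, y^-2, d^(-1/2), fractional errors add in quadrature:
  (2·δb/b)² = (2×0.00870)² = 0.000303;  (-3·δq/q)² = (-3×0.0659)² = 0.0390;  (-2·δy/y)² = (-2×0.0780)² = 0.0243;  (−½·δd/d)² = (-0.5×0.0159)² = 6.35e-05
δQ/Q = √(0.0638) = 0.252
Q = 0.000145, so δQ = 0.252 × 0.000145 = 3.66e-05.

3.66e-05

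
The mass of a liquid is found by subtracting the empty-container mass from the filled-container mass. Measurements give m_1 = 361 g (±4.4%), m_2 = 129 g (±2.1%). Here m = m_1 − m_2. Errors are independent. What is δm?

Sums and differences: (δm)² = Σ (cᵢ δxᵢ)².
  (δm_1)² = 252;  (δm_2)² = 7.34
δm = √(260) = 16.1 g

16.1 g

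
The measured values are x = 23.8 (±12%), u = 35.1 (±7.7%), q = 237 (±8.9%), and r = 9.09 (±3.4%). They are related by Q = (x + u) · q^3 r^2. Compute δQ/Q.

Let w = x + u = 58.9. δw = √(δx² + δu²) = √(8.16 + 7.30) = 3.93, so δw/w = 0.0668.
Q is then a monomial in w, q, r:
δQ/Q = √((δw/w)² + (3·δq/q)² + (2·δr/r)²) = √(0.00446 + 0.0713 + 0.00462) = 0.283

0.283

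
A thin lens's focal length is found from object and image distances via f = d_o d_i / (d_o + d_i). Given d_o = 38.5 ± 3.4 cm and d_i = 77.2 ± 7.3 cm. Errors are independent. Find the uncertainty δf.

∂f/∂d_o = (d_i/(d_o+d_i))² = 0.445;  ∂f/∂d_i = (d_o/(d_o+d_i))² = 0.111
δf = √((∂f/∂d_o · δd_o)² + (∂f/∂d_i · δd_i)²) = √(2.29 + 0.653) = 1.72 cm

1.72 cm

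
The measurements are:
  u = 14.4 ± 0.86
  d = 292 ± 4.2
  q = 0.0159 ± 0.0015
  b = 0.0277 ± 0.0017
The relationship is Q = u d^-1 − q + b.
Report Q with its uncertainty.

0.0611 ± 0.00378

Let p = u·d^-1 = 0.0493. δp/p = √((1·δu/u)² + (-1·δd/d)²) = √(0.00357 + 0.000207) = 0.0614, so δp = 0.00303.
Q = p − q + b: δQ = √(δp² + δq² + δb²) = √(9.18e-06 + 2.25e-06 + 2.89e-06) = 0.00378
Q = 0.0611.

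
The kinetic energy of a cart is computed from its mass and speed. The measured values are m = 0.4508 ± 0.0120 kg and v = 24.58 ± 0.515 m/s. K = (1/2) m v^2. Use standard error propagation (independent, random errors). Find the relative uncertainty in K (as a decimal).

0.0496

Each factor contributes (exponent × relative error)² to (δK/K)²:
  (1·δm/m)² = (1×0.0266)² = 0.000709;  (2·δv/v)² = (2×0.0210)² = 0.00176
δK/K = √(0.00246) = 0.0496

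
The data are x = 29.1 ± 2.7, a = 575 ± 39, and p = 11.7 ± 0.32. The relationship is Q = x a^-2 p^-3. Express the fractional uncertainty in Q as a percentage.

Products/powers → add relative errors in quadrature, weighted by exponent:
  (1·δx/x)² = (1×0.0928)² = 0.00861;  (-2·δa/a)² = (-2×0.0678)² = 0.0184;  (-3·δp/p)² = (-3×0.0274)² = 0.00673
δQ/Q = √(0.0337) = 0.184

18.4%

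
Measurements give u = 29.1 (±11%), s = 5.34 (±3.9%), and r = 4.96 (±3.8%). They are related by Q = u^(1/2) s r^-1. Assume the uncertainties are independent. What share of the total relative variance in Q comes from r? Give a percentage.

(δQ/Q)² = (½·δu/u)² + (1·δs/s)² + (-1·δr/r)²
  u term: (0.5×0.110)² = 0.00302
  s term: (1×0.0390)² = 0.00152
  r term: (-1×0.0380)² = 0.00144
Total = 0.00599. Share from r = 0.00144/0.00599 = 0.241.

24.1%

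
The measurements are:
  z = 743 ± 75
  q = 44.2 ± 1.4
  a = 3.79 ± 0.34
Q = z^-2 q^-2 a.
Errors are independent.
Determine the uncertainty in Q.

Since Q is a product/quotient, work with relative uncertainties:
  (-2·δz/z)² = (-2×0.101)² = 0.0408;  (-2·δq/q)² = (-2×0.0317)² = 0.00401;  (1·δa/a)² = (1×0.0897)² = 0.00805
δQ/Q = √(0.0528) = 0.230
Q = 3.51e-09, so δQ = 0.230 × 3.51e-09 = 8.08e-10.

8.08e-10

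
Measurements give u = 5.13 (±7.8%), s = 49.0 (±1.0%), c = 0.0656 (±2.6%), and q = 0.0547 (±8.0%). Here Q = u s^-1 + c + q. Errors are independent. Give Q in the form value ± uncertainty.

Let p = u·s^-1 = 0.105. δp/p = √((1·δu/u)² + (-1·δs/s)²) = √(0.00608 + 0.000100) = 0.0786, so δp = 0.00823.
Q = p + c + q: δQ = √(δp² + δc² + δq²) = √(6.78e-05 + 2.91e-06 + 1.91e-05) = 0.00948
Q = 0.225.

0.225 ± 0.00948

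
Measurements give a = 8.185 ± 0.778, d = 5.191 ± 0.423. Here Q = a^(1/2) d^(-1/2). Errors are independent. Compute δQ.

Products/powers → add relative errors in quadrature, weighted by exponent:
  (½·δa/a)² = (0.5×0.0951)² = 0.00226;  (−½·δd/d)² = (-0.5×0.0815)² = 0.00166
δQ/Q = √(0.00392) = 0.0626
Q = 1.256, so δQ = 0.0626 × 1.256 = 0.0786.

0.0786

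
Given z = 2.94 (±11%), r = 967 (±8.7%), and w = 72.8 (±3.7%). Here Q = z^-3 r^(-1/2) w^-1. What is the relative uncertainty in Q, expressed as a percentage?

33.5%

For a monomial Q ∝ z^-3, r^(-1/2), w^-1, fractional errors add in quadrature:
  (-3·δz/z)² = (-3×0.110)² = 0.109;  (−½·δr/r)² = (-0.5×0.0870)² = 0.00189;  (-1·δw/w)² = (-1×0.0370)² = 0.00137
δQ/Q = √(0.112) = 0.335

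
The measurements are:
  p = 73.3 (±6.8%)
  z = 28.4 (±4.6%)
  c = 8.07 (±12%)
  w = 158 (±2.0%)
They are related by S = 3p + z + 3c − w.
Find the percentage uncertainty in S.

13.6%

Absolute uncertainties add in quadrature for a linear combination:
  (3·δp)² = 224;  (δz)² = 1.71;  (3·δc)² = 8.44;  (δw)² = 9.99
δS = √(244) = 15.6
S = 115, so δS/S = 15.6/115 = 0.136.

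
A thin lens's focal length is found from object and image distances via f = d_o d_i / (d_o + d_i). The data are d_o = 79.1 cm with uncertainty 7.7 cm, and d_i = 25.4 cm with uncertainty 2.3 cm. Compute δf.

1.39 cm

∂f/∂d_o = (d_i/(d_o+d_i))² = 0.0591;  ∂f/∂d_i = (d_o/(d_o+d_i))² = 0.573
δf = √((∂f/∂d_o · δd_o)² + (∂f/∂d_i · δd_i)²) = √(0.207 + 1.74) = 1.39 cm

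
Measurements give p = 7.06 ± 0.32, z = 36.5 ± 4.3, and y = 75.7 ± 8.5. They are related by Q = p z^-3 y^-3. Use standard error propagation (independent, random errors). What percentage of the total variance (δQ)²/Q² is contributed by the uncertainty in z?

(δQ/Q)² = (1·δp/p)² + (-3·δz/z)² + (-3·δy/y)²
  p term: (1×0.0453)² = 0.00205
  z term: (-3×0.118)² = 0.125
  y term: (-3×0.112)² = 0.113
Total = 0.240. Share from z = 0.125/0.240 = 0.520.

52.0%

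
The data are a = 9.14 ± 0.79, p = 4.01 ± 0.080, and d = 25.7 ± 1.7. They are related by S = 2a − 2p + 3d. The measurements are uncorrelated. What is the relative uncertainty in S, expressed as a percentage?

For a sum/difference, combine absolute errors in quadrature:
  (2·δa)² = 2.50;  (2·δp)² = 0.0256;  (3·δd)² = 26.0
δS = √(28.5) = 5.34
S = 87.4, so δS/S = 5.34/87.4 = 0.0611.

6.11%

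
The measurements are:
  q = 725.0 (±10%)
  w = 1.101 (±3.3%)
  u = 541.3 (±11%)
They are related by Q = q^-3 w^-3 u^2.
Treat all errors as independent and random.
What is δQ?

0.000222

Since Q is a product/quotient, work with relative uncertainties:
  (-3·δq/q)² = (-3×0.100)² = 0.0900;  (-3·δw/w)² = (-3×0.0330)² = 0.00980;  (2·δu/u)² = (2×0.110)² = 0.0484
δQ/Q = √(0.148) = 0.385
Q = 0.0005761, so δQ = 0.385 × 0.0005761 = 0.000222.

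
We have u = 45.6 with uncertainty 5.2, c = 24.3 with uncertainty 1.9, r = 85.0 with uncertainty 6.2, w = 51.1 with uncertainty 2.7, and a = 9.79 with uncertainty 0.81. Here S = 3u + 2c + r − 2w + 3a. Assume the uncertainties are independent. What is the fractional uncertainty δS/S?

0.0921

Sums and differences: (δS)² = Σ (cᵢ δxᵢ)².
  (3·δu)² = 243;  (2·δc)² = 14.4;  (δr)² = 38.4;  (2·δw)² = 29.2;  (3·δa)² = 5.90
δS = √(331) = 18.2
S = 198, so δS/S = 18.2/198 = 0.0921.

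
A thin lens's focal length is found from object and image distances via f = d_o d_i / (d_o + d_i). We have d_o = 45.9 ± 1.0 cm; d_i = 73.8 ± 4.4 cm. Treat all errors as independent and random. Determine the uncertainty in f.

0.750 cm

∂f/∂d_o = (d_i/(d_o+d_i))² = 0.380;  ∂f/∂d_i = (d_o/(d_o+d_i))² = 0.147
δf = √((∂f/∂d_o · δd_o)² + (∂f/∂d_i · δd_i)²) = √(0.144 + 0.419) = 0.750 cm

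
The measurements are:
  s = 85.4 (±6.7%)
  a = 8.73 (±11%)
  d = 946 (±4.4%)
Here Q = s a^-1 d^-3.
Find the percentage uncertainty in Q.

Each factor contributes (exponent × relative error)² to (δQ/Q)²:
  (1·δs/s)² = (1×0.0670)² = 0.00449;  (-1·δa/a)² = (-1×0.110)² = 0.0121;  (-3·δd/d)² = (-3×0.0440)² = 0.0174
δQ/Q = √(0.0340) = 0.184

18.4%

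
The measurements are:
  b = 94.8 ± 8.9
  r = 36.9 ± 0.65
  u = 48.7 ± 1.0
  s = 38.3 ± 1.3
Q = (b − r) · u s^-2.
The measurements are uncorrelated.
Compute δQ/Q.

Let w = b − r = 57.9. δw = √(δb² + δr²) = √(79.2 + 0.423) = 8.92, so δw/w = 0.154.
Q is then a monomial in w, u, s:
δQ/Q = √((δw/w)² + (1·δu/u)² + (-2·δs/s)²) = √(0.0238 + 0.000422 + 0.00461) = 0.170

0.170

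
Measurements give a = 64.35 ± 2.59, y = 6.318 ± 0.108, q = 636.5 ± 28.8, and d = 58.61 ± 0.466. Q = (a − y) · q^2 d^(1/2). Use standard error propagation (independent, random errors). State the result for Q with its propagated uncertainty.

Let u = a − y = 58.03. δu = √(δa² + δy²) = √(6.71 + 0.0117) = 2.59, so δu/u = 0.0447.
Q is then a monomial in u, q, d:
δQ/Q = √((δu/u)² + (2·δq/q)² + (½·δd/d)²) = √(0.00200 + 0.00819 + 1.58e-05) = 0.101
Q = 1.8e+08, so δQ = 0.101 × 1.8e+08 = 1.82e+07.

(1.800 ± 0.182) × 10^8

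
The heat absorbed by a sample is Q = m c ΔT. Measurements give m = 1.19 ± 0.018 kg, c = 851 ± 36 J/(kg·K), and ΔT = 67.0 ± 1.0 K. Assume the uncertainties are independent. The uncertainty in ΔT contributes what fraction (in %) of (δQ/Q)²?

(δQ/Q)² = (1·δm/m)² + (1·δc/c)² + (1·δΔT/ΔT)²
  m term: (1×0.0151)² = 0.000229
  c term: (1×0.0423)² = 0.00179
  ΔT term: (1×0.0149)² = 0.000223
Total = 0.00224. Share from ΔT = 0.000223/0.00224 = 0.0994.

9.94%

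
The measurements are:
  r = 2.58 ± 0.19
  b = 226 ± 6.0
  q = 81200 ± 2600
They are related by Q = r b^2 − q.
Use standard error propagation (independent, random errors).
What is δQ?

Let p = r·b^2 = 1.32e+05. δp/p = √((1·δr/r)² + (2·δb/b)²) = √(0.00542 + 0.00282) = 0.0908, so δp = 12000.
Q = p − q: δQ = √(δp² + δq²) = √(1.43e+08 + 6.76e+06) = 12200

12200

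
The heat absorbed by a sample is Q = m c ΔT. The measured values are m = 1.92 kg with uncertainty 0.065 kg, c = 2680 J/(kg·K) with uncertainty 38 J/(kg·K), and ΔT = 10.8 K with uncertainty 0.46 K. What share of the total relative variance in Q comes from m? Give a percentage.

36.3%

(δQ/Q)² = (1·δm/m)² + (1·δc/c)² + (1·δΔT/ΔT)²
  m term: (1×0.0339)² = 0.00115
  c term: (1×0.0142)² = 0.000201
  ΔT term: (1×0.0426)² = 0.00181
Total = 0.00316. Share from m = 0.00115/0.00316 = 0.363.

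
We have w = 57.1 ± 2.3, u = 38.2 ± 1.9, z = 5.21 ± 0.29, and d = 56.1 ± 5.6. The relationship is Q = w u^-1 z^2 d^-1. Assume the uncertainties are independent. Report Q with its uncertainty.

Products/powers → add relative errors in quadrature, weighted by exponent:
  (1·δw/w)² = (1×0.0403)² = 0.00162;  (-1·δu/u)² = (-1×0.0497)² = 0.00247;  (2·δz/z)² = (2×0.0557)² = 0.0124;  (-1·δd/d)² = (-1×0.0998)² = 0.00996
δQ/Q = √(0.0265) = 0.163
Q = 0.723, so δQ = 0.163 × 0.723 = 0.118.

0.723 ± 0.118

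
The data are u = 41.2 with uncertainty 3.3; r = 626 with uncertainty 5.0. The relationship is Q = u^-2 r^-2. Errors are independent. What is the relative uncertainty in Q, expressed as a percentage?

16.1%

Q is a product of powers, so relative uncertainties combine in quadrature:
  (-2·δu/u)² = (-2×0.0801)² = 0.0257;  (-2·δr/r)² = (-2×0.00799)² = 0.000255
δQ/Q = √(0.0259) = 0.161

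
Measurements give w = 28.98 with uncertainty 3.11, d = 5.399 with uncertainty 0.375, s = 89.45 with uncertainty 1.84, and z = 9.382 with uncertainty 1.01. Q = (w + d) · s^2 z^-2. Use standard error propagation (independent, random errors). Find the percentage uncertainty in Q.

23.7%

Let u = w + d = 34.38. δu = √(δw² + δd²) = √(9.67 + 0.141) = 3.13, so δu/u = 0.0911.
Q is then a monomial in u, s, z:
δQ/Q = √((δu/u)² + (2·δs/s)² + (-2·δz/z)²) = √(0.00830 + 0.00169 + 0.0464) = 0.237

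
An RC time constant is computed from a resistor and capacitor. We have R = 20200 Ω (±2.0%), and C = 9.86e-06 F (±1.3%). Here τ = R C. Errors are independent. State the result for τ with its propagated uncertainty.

τ is a product of powers, so relative uncertainties combine in quadrature:
  (1·δR/R)² = (1×0.0200)² = 0.000400;  (1·δC/C)² = (1×0.0130)² = 0.000169
δτ/τ = √(0.000569) = 0.0239
τ = 0.199 s, so δτ = 0.0239 × 0.199 = 0.00475 s.

0.199 ± 0.00475 s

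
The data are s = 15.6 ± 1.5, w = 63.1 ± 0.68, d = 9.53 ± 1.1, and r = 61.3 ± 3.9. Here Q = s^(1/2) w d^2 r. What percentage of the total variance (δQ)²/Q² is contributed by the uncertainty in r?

6.77%

(δQ/Q)² = (½·δs/s)² + (1·δw/w)² + (2·δd/d)² + (1·δr/r)²
  s term: (0.5×0.0962)² = 0.00231
  w term: (1×0.0108)² = 0.000116
  d term: (2×0.115)² = 0.0533
  r term: (1×0.0636)² = 0.00405
Total = 0.0598. Share from r = 0.00405/0.0598 = 0.0677.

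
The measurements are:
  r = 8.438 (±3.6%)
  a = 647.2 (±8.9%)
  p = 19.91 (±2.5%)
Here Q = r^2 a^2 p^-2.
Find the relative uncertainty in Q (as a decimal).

0.198

Since Q is a product/quotient, work with relative uncertainties:
  (2·δr/r)² = (2×0.0360)² = 0.00518;  (2·δa/a)² = (2×0.0890)² = 0.0317;  (-2·δp/p)² = (-2×0.0250)² = 0.00250
δQ/Q = √(0.0394) = 0.198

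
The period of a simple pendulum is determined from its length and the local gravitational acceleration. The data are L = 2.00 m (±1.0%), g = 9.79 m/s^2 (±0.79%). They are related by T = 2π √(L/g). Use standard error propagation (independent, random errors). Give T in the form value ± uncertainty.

Products/powers → add relative errors in quadrature, weighted by exponent:
  (½·δL/L)² = (0.5×0.0100)² = 2.5e-05;  (−½·δg/g)² = (-0.5×0.00790)² = 1.56e-05
δT/T = √(4.06e-05) = 0.00637
T = 2.84 s, so δT = 0.00637 × 2.84 = 0.0181 s.

2.84 ± 0.0181 s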